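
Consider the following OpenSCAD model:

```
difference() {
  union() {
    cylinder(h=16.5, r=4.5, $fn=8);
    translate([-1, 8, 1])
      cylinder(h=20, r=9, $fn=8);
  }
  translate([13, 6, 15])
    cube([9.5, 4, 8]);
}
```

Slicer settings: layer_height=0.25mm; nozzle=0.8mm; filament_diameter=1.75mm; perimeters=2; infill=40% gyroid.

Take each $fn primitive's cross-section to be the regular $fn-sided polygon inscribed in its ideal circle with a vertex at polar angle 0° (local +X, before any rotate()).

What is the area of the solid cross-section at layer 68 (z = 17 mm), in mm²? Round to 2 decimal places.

229.10 mm²

At z = 17 mm: the cylinder does not reach this height (z outside [0, 16.5]); the r=9 cylinder at (-1, 8) contributes a regular 8-gon of circumradius 9 (area = (8/2)·9.000²·sin(360°/8) = 229.10 mm²); Merging all regions: only the r=9 cylinder at (-1, 8) is present, so the union is just that shape — area = 229.10 mm²; the cube at (13, 6) is present — its section is the full 9.5×4 rectangle (area 38.00 mm²); After the difference (first − rest): starting from that combined region (229.10 mm²), the 9.5×4 cube at (13, 6) misses the remaining region (no effect) — area = 229.10 mm². Overall, the cross-section is a single solid region. Net area = 229.10 mm².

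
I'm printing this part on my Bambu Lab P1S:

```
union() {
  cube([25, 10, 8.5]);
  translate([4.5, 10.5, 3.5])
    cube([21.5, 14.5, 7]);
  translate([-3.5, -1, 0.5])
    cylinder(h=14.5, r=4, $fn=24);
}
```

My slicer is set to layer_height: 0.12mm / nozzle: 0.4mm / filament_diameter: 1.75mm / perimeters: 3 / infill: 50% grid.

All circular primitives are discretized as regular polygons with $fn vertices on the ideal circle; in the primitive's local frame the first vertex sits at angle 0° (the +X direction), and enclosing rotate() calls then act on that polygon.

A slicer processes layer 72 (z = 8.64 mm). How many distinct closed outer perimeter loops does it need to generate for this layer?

2

At z = 8.64 mm: the cube is absent (z outside [0, 8.5]); the cube at (4.5, 10.5) (footprint 21.5×14.5) is included at this height; the cylinder at (-3.5, -1): section is a regular 24-gon, circumradius r=4; Merging all regions: the 2 present regions are separate (no shared area or edge), so areas and boundary lengths simply add and each stays a separate island — 2 connected regions. The result has 2 disconnected regions.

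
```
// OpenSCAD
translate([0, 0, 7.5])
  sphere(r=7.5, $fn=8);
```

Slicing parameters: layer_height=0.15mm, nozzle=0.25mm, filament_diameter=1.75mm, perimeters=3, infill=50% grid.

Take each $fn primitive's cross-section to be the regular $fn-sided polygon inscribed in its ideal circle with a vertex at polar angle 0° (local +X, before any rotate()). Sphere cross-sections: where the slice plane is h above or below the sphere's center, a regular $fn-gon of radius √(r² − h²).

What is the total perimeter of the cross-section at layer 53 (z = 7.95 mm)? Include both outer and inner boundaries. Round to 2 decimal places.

45.84 mm

At z = 7.95 mm: the r=7.5 sphere contributes a regular 8-gon of circumradius √(7.5²−0.45²) = 7.486 (perimeter = 2·8·7.486·sin(180°/8) = 45.84 mm). Overall, the cross-section is a single solid region. Total boundary length (outer) = 45.84 mm.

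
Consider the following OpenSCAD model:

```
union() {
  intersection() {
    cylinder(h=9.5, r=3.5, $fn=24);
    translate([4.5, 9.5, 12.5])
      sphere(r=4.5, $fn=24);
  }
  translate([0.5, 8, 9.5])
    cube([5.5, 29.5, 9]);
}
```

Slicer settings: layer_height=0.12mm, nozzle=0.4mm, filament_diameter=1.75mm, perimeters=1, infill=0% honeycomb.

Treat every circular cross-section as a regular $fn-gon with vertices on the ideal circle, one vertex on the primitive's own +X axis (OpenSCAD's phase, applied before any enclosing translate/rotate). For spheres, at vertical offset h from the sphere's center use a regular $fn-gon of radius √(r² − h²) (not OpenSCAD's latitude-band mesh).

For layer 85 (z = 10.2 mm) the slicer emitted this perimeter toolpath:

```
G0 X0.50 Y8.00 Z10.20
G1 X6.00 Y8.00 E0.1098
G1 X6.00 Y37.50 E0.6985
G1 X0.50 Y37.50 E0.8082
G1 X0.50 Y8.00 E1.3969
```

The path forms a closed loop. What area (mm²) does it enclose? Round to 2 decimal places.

162.25 mm²

Apply the shoelace formula to the sequence of (X, Y) vertices; enclosed area = 162.25 mm².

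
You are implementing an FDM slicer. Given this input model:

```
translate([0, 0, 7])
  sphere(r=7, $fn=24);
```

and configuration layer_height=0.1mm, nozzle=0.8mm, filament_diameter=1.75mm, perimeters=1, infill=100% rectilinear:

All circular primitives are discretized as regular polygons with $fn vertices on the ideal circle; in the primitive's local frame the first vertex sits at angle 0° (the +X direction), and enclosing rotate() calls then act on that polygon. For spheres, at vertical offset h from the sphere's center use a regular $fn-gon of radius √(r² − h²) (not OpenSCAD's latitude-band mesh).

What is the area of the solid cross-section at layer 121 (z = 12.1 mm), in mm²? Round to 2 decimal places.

At z = 12.1 mm: the sphere: section is a regular 24-gon, circumradius = √(r²−h²) = √(7²−5.1²) = 4.795 (area = (24/2)·4.795²·sin(360°/24) = 71.40 mm²). Overall, the cross-section is a single solid region. Net area = 71.40 mm².

71.40 mm²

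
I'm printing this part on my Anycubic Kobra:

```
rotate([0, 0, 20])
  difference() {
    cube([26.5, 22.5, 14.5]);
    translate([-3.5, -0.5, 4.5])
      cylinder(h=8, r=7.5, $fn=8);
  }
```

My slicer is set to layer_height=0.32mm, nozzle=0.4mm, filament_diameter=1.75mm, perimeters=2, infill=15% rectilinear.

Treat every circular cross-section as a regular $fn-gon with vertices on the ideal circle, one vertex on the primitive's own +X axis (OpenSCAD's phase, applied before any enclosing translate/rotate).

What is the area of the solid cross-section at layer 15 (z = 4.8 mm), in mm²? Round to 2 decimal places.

At z = 4.8 mm: the 26.5×22.5 cube contributes its full rectangle (area 596.25 mm²); the r=7.5 cylinder at (-3.5, -0.5) gives a regular 8-gon of circumradius 7.5 (constant along its height) (area = (8/2)·7.500²·sin(360°/8) = 159.10 mm²); Subtracting the remaining from the first: starting from the 26.5×22.5 cube (596.25 mm²), the r=7.5 cylinder at (-3.5, -0.5) partially overlaps it — only the 14.11 mm² overlap (of its 159.10 mm²) is removed, clipping the outline — area = 582.14 mm²; (rotated 20° about Z; rotation is an isometry so areas/perimeters/island counts are preserved). Overall, the cross-section is a single solid region. Net area = 582.14 mm².

582.14 mm²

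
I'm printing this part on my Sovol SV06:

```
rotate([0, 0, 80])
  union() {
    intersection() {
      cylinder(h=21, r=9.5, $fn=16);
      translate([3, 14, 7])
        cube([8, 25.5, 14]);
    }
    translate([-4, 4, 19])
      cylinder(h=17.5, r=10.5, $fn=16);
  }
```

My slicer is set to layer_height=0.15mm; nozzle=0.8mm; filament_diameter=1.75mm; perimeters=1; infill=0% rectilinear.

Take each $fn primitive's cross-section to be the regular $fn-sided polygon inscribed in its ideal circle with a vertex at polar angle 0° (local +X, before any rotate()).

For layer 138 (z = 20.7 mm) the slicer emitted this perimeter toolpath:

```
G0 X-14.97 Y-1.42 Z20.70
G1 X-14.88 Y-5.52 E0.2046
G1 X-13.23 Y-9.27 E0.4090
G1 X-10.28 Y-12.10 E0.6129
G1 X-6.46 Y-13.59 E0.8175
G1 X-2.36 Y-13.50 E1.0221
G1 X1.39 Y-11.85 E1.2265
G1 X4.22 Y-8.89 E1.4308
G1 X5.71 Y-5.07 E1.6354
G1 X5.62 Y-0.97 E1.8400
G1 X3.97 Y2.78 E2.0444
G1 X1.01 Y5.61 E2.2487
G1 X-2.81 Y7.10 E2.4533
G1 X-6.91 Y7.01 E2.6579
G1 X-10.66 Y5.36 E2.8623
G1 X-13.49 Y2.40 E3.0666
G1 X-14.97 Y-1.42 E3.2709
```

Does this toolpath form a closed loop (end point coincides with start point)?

Start point (G0): (-14.97, -1.42). End point (last G1): the path returns to the start — closed.

yes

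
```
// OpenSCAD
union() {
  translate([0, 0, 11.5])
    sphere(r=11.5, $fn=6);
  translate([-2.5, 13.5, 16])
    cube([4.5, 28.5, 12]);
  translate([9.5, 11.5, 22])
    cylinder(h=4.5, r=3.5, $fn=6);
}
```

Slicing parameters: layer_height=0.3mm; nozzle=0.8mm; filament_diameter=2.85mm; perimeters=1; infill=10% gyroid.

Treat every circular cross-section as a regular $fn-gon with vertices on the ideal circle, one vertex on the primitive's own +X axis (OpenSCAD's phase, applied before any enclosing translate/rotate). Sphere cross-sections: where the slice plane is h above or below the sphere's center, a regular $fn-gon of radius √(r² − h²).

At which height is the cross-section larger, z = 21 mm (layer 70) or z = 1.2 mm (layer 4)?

layer 70 (z = 21 mm)

Layer 70 (z = 21): the r=11.5 sphere contributes a regular 6-gon of circumradius √(11.5²−9.5²) = 6.481 (area = (6/2)·6.481²·sin(360°/6) = 109.12 mm²); the cube at (-2.5, 13.5) (footprint 4.5×28.5) is included at this height (area 128.25 mm²); the cylinder at (9.5, 11.5) does not reach this height (z outside [22, 26.5]); Taking the union: the 2 present regions are separate (no shared area or edge), so areas and boundary lengths simply add and each stays a separate island — area = 237.37 mm². So its area = 237.37 mm². Layer 4 (z = 1.2): the r=11.5 sphere contributes a regular 6-gon of circumradius √(11.5²−10.3²) = 5.115 (area = (6/2)·5.115²·sin(360°/6) = 67.97 mm²); the cube at (-2.5, 13.5) is absent (z outside [16, 28]); the cylinder at (9.5, 11.5) is not intersected at this z (z outside [22, 26.5]); Taking the union: only the r=11.5 sphere is present, so the union is just that shape — area = 67.97 mm². So its area = 67.97 mm². Layer 70 is larger (237.37 vs 67.97 mm²).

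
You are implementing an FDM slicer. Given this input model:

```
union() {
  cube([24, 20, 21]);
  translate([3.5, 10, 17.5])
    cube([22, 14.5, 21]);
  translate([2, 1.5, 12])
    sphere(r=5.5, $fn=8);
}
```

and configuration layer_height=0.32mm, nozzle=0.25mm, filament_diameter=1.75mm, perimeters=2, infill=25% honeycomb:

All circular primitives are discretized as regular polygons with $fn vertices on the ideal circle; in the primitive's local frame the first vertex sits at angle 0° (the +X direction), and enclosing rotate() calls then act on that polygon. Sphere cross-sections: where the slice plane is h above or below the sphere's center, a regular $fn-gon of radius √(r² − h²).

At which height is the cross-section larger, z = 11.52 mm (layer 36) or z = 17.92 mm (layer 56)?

Layer 36 (z = 11.52): the 24×20 cube contributes its full rectangle (area 480.00 mm²); the cube at (3.5, 10) does not reach this height (z outside [17.5, 38.5]); the r=5.5 sphere at (2, 1.5) contributes a regular 8-gon of circumradius √(5.5²−0.48²) = 5.479 (area = (8/2)·5.479²·sin(360°/8) = 84.91 mm²); Combining (union): the regions partially overlap — summed areas 564.91 mm² minus the doubly-counted overlap 42.11 mm² gives 522.80 mm² — area = 522.80 mm². So its area = 522.80 mm². Layer 56 (z = 17.92): the cube is present — its section is the full 24×20 rectangle (area 480.00 mm²); the cube at (3.5, 10) (footprint 22×14.5) is included at this height (area 319.00 mm²); the sphere at (2, 1.5) is not intersected at this z (|z−center|=5.920 > r=5.5); Taking the union: the regions partially overlap — summed areas 799.00 mm² minus the doubly-counted overlap 205.00 mm² gives 594.00 mm² — area = 594.00 mm². So its area = 594.00 mm². Layer 56 is larger (594.00 vs 522.80 mm²).

layer 56 (z = 17.92 mm)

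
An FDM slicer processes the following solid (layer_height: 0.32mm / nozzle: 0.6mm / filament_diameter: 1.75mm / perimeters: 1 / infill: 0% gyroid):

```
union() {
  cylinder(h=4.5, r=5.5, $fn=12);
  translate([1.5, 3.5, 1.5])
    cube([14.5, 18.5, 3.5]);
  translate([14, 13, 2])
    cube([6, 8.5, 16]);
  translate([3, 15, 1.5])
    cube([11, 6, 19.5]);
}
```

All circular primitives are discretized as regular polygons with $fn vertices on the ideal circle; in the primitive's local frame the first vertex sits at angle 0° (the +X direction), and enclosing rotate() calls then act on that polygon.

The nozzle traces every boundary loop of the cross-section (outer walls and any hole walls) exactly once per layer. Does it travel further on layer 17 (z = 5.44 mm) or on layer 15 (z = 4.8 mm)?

Layer 17 (z = 5.44): the cylinder is not intersected at this z (z outside [0, 4.5]); the cube at (1.5, 3.5) is not intersected at this z (z outside [1.5, 5]); the cube at (14, 13) is present — its section is the full 6×8.5 rectangle (perimeter 29.00 mm); the 11×6 cube at (3, 15) contributes its full rectangle (perimeter 34.00 mm); Merging all regions: the 2 present regions share edge segments without overlapping in area, so areas simply add but the touching pieces fuse into one outline (the shared edge portions become interior and drop out of the boundary) — boundary = 51.00 mm. So its perimeter = 51.00 mm. Layer 15 (z = 4.8): the cylinder is not intersected at this z (z outside [0, 4.5]); the cube at (1.5, 3.5) is present — its section is the full 14.5×18.5 rectangle (perimeter 66.00 mm); the 6×8.5 cube at (14, 13) contributes its full rectangle (perimeter 29.00 mm); the 11×6 cube at (3, 15) contributes its full rectangle (perimeter 34.00 mm); Merging all regions: the regions partially overlap (shared area 83.00 mm²), so the edge portions inside another operand are dropped and the merged outline is re-measured after clipping — boundary = 74.00 mm. So its perimeter = 74.00 mm. Layer 15 is larger (74.00 vs 51.00 mm).

layer 15 (z = 4.8 mm)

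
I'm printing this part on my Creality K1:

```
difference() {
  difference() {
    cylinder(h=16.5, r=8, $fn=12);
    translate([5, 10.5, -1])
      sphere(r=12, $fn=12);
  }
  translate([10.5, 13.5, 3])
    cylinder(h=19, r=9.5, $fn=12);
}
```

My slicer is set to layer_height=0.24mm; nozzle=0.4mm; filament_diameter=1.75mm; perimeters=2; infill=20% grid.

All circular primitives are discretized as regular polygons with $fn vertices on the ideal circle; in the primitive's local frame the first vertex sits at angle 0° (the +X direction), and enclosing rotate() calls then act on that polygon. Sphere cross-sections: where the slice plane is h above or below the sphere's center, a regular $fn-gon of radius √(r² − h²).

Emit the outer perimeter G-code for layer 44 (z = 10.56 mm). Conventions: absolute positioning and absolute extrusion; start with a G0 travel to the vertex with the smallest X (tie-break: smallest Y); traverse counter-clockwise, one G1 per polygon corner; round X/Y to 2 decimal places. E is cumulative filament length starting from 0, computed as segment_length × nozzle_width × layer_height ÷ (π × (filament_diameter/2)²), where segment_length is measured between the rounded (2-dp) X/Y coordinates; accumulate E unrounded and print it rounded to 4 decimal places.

G0 X-8.00 Y0.00 Z10.56
G1 X-6.93 Y-4.00 E0.1653
G1 X-4.00 Y-6.93 E0.3306
G1 X0.00 Y-8.00 E0.4959
G1 X4.00 Y-6.93 E0.6612
G1 X6.93 Y-4.00 E0.8265
G1 X8.00 Y0.00 E0.9918
G1 X6.93 Y4.00 E1.1571
G1 X4.00 Y6.93 E1.3225
G1 X0.00 Y8.00 E1.4877
G1 X-4.00 Y6.93 E1.6530
G1 X-6.93 Y4.00 E1.8184
G1 X-8.00 Y0.00 E1.9836

At z = 10.56 mm: the r=8 cylinder contributes a regular 12-gon of circumradius 8; the r=12 sphere at (5, 10.5) contributes a regular 12-gon of circumradius √(12²−11.56²) = 3.220; Subtracting the remaining from the first: starting from the r=8 cylinder, the r=12 sphere at (5, 10.5) misses the remaining region (no effect) — 1 connected region; the cylinder at (10.5, 13.5): section is a regular 12-gon, circumradius r=9.5; After the difference (first − rest): starting from the result so far, the r=9.5 cylinder at (10.5, 13.5) misses the remaining region (no effect) — 1 connected region. The outline is a single polygon with 12 vertices. Extrusion per mm of travel: 0.4 × 0.24 / (π × 0.875²) = 0.039912. Accumulating E over each segment gives final E = 1.9836.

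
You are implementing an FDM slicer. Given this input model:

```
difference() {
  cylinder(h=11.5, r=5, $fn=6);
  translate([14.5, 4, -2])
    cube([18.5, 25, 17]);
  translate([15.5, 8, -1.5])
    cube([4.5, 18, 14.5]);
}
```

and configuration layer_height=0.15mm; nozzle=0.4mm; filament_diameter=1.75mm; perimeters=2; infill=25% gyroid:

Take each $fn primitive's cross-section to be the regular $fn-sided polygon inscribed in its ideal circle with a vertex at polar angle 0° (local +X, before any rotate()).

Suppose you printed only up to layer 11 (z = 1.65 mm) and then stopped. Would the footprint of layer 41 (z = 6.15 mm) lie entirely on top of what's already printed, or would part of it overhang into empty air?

entirely on top

Compare the two slices. At z = 1.65: the cylinder: section is a regular 6-gon, circumradius r=5 (area = (6/2)·5.000²·sin(360°/6) = 64.95 mm²); the cube at (14.5, 4) is present — its section is the full 18.5×25 rectangle (area 462.50 mm²); the 4.5×18 cube at (15.5, 8) contributes its full rectangle (area 81.00 mm²); Taking the first minus the rest: starting from the r=5 cylinder (64.95 mm²), the 18.5×25 cube at (14.5, 4) misses the remaining region (no effect); the 4.5×18 cube at (15.5, 8) misses the remaining region (no effect) — area = 64.95 mm². At z = 6.15: the r=5 cylinder contributes a regular 6-gon of circumradius 5 (area = (6/2)·5.000²·sin(360°/6) = 64.95 mm²); the cube at (14.5, 4) is present — its section is the full 18.5×25 rectangle (area 462.50 mm²); the cube at (15.5, 8) is present — its section is the full 4.5×18 rectangle (area 81.00 mm²); Subtracting the remaining from the first: starting from the r=5 cylinder (64.95 mm²), the 18.5×25 cube at (14.5, 4) misses the remaining region (no effect); the 4.5×18 cube at (15.5, 8) misses the remaining region (no effect) — area = 64.95 mm². Checking containment: the cross-section at z = 6.15 is a subset of the cross-section at z = 1.65.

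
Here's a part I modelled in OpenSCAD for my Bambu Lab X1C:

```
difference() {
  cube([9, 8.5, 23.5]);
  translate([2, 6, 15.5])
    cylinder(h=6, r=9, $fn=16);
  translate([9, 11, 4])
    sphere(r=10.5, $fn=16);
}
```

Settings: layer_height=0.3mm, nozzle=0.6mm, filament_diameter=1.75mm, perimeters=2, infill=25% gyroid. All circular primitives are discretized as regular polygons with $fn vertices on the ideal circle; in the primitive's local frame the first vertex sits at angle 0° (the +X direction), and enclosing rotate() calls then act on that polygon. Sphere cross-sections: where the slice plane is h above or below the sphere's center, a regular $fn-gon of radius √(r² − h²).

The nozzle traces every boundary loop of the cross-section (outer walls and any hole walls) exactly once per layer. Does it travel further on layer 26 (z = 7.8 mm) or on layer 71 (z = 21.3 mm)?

layer 26 (z = 7.8 mm)

Layer 26 (z = 7.8): the cube is present — its section is the full 9×8.5 rectangle (perimeter 35.00 mm); the cylinder at (2, 6) does not reach this height (z outside [15.5, 21.5]); the sphere at (9, 11): section is a regular 16-gon, circumradius = √(r²−h²) = √(10.5²−3.8²) = 9.788 (perimeter = 2·16·9.788·sin(180°/16) = 61.11 mm); After the difference (first − rest): starting from the 9×8.5 cube, the r=10.5 sphere at (9, 11) partially overlaps it — only the 49.27 mm² overlap (of its 293.32 mm²) is removed, clipping the outline — boundary = 28.78 mm. So its perimeter = 28.78 mm. Layer 71 (z = 21.3): the cube is present — its section is the full 9×8.5 rectangle (perimeter 35.00 mm); the r=9 cylinder at (2, 6) contributes a regular 16-gon of circumradius 9 (perimeter = 2·16·9.000·sin(180°/16) = 56.19 mm); the sphere at (9, 11) is absent (|z−center|=17.300 > r=10.5); Taking the first minus the rest: starting from the 9×8.5 cube, the r=9 cylinder at (2, 6) partially overlaps it — only the 76.38 mm² overlap (of its 247.98 mm²) is removed, clipping the outline — boundary = 1.69 mm. So its perimeter = 1.69 mm. Layer 26 is larger (28.78 vs 1.69 mm).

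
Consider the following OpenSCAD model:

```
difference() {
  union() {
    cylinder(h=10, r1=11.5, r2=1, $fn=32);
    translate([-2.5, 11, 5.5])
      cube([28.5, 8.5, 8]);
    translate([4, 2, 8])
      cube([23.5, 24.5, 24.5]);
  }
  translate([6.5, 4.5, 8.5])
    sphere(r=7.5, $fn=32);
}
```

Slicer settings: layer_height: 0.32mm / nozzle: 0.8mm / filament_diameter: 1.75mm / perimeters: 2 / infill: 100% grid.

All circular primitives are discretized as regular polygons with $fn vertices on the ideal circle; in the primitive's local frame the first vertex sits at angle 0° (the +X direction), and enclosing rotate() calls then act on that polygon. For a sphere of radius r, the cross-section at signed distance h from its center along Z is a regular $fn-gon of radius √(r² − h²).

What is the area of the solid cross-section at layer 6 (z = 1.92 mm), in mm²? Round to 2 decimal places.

At z = 1.92 mm: the cone (r1=11.5→r2=1) has section circumradius 9.484 here — a regular 32-gon (area = (32/2)·9.484²·sin(360°/32) = 280.76 mm²); the cube at (-2.5, 11) is absent (z outside [5.5, 13.5]); the cube at (4, 2) is absent (z outside [8, 32.5]); Combining (union): only the cone is present, so the union is just that shape — area = 280.76 mm²; the r=7.5 sphere at (6.5, 4.5) contributes a regular 32-gon of circumradius √(7.5²−6.58²) = 3.599 (area = (32/2)·3.599²·sin(360°/32) = 40.43 mm²); After the difference (first − rest): starting from that combined region (280.76 mm²), the r=7.5 sphere at (6.5, 4.5) partially overlaps it — only the 29.59 mm² overlap (of its 40.43 mm²) is removed, clipping the outline — area = 251.17 mm². Overall, the cross-section is a single solid region. Net area = 251.17 mm².

251.17 mm²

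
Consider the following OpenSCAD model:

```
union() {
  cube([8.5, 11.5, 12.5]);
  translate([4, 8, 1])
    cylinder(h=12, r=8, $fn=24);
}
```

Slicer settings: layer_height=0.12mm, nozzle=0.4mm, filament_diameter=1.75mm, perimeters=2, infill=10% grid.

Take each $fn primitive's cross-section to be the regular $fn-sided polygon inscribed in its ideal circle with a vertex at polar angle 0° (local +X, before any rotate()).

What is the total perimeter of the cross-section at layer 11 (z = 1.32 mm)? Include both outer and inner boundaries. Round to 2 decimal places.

At z = 1.32 mm: the 8.5×11.5 cube contributes its full rectangle (perimeter 40.00 mm); the r=8 cylinder at (4, 8) gives a regular 24-gon of circumradius 8 (constant along its height) (perimeter = 2·24·8.000·sin(180°/24) = 50.12 mm); Merging all regions: the regions partially overlap (shared area 93.96 mm²), so the edge portions inside another operand are dropped and the merged outline is re-measured after clipping — boundary = 52.17 mm. Overall, the cross-section is a single solid region. Total boundary length (outer) = 52.17 mm.

52.17 mm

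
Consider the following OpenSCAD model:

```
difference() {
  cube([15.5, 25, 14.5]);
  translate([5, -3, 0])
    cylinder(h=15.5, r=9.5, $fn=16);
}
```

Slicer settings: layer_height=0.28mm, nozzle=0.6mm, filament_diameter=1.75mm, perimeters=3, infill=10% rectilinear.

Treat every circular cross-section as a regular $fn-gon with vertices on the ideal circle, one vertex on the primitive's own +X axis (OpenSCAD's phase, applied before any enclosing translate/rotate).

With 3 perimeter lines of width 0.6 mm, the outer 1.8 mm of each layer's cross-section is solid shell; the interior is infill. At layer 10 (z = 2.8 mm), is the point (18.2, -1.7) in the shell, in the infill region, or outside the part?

outside

At z = 2.8 mm: the cube is present — its section is the full 15.5×25 rectangle; the r=9.5 cylinder at (5, -3) contributes a regular 16-gon of circumradius 9.5; Taking the first minus the rest: starting from the 15.5×25 cube, the r=9.5 cylinder at (5, -3) partially overlaps it — only the 71.05 mm² overlap (of its 276.30 mm²) is removed, clipping the outline — 1 connected region. Overall, the cross-section is a single solid region. The nearest boundary edge runs (15.50, 25.00)→(15.50, 0.00); distance from the point to it = 3.19 mm. The point is not inside any of the regions above, so it lies outside the cross-section (3.19 mm from the nearest boundary).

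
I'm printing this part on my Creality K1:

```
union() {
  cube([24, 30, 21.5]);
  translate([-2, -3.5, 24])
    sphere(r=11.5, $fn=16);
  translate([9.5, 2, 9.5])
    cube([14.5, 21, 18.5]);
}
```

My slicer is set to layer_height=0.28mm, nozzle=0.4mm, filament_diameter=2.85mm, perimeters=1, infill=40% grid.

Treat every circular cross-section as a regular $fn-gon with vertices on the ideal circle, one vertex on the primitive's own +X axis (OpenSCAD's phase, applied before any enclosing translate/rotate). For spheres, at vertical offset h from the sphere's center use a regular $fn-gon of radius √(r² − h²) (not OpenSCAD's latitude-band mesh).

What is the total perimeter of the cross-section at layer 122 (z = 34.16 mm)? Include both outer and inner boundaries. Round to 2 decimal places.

At z = 34.16 mm: the cube does not reach this height (z outside [0, 21.5]); the r=11.5 sphere at (-2, -3.5) slices to a regular 16-gon of circumradius 5.387 (√(r²−h²) with h=10.16 from center) (perimeter = 2·16·5.387·sin(180°/16) = 33.63 mm); the cube at (9.5, 2) is not intersected at this z (z outside [9.5, 28]); Taking the union: only the r=11.5 sphere at (-2, -3.5) is present, so the union is just that shape — boundary = 33.63 mm. Overall, the cross-section is a single solid region. Total boundary length (outer) = 33.63 mm.

33.63 mm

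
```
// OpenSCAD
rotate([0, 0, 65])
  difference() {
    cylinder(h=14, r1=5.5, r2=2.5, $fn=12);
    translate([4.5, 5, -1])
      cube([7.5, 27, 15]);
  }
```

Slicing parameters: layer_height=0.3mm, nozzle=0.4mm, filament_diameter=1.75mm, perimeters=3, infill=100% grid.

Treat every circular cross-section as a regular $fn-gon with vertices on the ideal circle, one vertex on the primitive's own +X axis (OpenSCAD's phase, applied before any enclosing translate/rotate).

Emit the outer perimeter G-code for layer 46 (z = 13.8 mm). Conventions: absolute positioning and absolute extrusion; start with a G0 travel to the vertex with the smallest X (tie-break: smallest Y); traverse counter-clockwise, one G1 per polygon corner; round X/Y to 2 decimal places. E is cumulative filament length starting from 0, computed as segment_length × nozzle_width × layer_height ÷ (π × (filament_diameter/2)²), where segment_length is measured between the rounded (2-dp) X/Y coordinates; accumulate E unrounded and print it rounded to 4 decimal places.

G0 X-2.53 Y-0.22 Z13.80
G1 X-2.08 Y-1.46 E0.0658
G1 X-1.07 Y-2.30 E0.1314
G1 X0.22 Y-2.53 E0.1967
G1 X1.46 Y-2.08 E0.2625
G1 X2.30 Y-1.07 E0.3281
G1 X2.53 Y0.22 E0.3934
G1 X2.08 Y1.46 E0.4593
G1 X1.07 Y2.30 E0.5248
G1 X-0.22 Y2.53 E0.5902
G1 X-1.46 Y2.08 E0.6560
G1 X-2.30 Y1.07 E0.7215
G1 X-2.53 Y-0.22 E0.7869

At z = 13.8 mm: the cone contributes a regular 12-gon of circumradius 2.543 (interpolated between r1=5.5 and r2=2.5 at t=0.986); the cube at (4.5, 5) (footprint 7.5×27) is included at this height; Taking the first minus the rest: starting from the cone, the 7.5×27 cube at (4.5, 5) misses the remaining region (no effect) — 1 connected region; (whole slice rotated 65° about Z — lengths, areas and connectivity unchanged). The outline is a single polygon with 12 vertices. Extrusion per mm of travel: 0.4 × 0.3 / (π × 0.875²) = 0.049890. Accumulating E over each segment gives final E = 0.7869.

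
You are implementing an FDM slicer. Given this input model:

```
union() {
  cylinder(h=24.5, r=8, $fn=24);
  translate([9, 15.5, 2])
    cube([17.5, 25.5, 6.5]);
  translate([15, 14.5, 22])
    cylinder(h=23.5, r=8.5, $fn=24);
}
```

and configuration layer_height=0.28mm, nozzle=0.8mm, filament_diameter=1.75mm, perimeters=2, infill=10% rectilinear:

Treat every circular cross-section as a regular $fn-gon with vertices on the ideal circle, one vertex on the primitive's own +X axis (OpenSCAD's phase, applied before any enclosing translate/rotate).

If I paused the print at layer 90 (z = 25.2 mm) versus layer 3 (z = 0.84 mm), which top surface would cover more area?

layer 90 (z = 25.2 mm)

Layer 90 (z = 25.2): the cylinder is not intersected at this z (z outside [0, 24.5]); the cube at (9, 15.5) does not reach this height (z outside [2, 8.5]); the r=8.5 cylinder at (15, 14.5) contributes a regular 24-gon of circumradius 8.5 (area = (24/2)·8.500²·sin(360°/24) = 224.40 mm²); Merging all regions: only the r=8.5 cylinder at (15, 14.5) is present, so the union is just that shape — area = 224.40 mm². So its area = 224.40 mm². Layer 3 (z = 0.84): the r=8 cylinder contributes a regular 24-gon of circumradius 8 (area = (24/2)·8.000²·sin(360°/24) = 198.77 mm²); the cube at (9, 15.5) is absent (z outside [2, 8.5]); the cylinder at (15, 14.5) is absent (z outside [22, 45.5]); Taking the union: only the r=8 cylinder is present, so the union is just that shape — area = 198.77 mm². So its area = 198.77 mm². Layer 90 is larger (224.40 vs 198.77 mm²).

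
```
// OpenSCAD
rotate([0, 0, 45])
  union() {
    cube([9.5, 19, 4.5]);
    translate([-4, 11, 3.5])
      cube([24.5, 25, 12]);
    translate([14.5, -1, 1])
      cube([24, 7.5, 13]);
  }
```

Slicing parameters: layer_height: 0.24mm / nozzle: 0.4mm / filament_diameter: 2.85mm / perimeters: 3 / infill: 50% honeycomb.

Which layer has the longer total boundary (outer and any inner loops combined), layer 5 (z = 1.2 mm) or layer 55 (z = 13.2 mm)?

Layer 5 (z = 1.2): the cube is present — its section is the full 9.5×19 rectangle (perimeter 57.00 mm); the cube at (-4, 11) is absent (z outside [3.5, 15.5]); the cube at (14.5, -1) is present — its section is the full 24×7.5 rectangle (perimeter 63.00 mm); Combining (union): the 2 present regions are separate (no shared area or edge), so areas and boundary lengths simply add and each stays a separate island — boundary = 120.00 mm; (rotated 45° about Z; rotation is an isometry so areas/perimeters/island counts are preserved). So its perimeter = 120.00 mm. Layer 55 (z = 13.2): the cube is absent (z outside [0, 4.5]); the cube at (-4, 11) (footprint 24.5×25) is included at this height (perimeter 99.00 mm); the cube at (14.5, -1) (footprint 24×7.5) is included at this height (perimeter 63.00 mm); Taking the union: the 2 present regions are separate (no shared area or edge), so areas and boundary lengths simply add and each stays a separate island — boundary = 162.00 mm; (whole slice rotated 45° about Z — lengths, areas and connectivity unchanged). So its perimeter = 162.00 mm. Layer 55 is larger (162.00 vs 120.00 mm).

layer 55 (z = 13.2 mm)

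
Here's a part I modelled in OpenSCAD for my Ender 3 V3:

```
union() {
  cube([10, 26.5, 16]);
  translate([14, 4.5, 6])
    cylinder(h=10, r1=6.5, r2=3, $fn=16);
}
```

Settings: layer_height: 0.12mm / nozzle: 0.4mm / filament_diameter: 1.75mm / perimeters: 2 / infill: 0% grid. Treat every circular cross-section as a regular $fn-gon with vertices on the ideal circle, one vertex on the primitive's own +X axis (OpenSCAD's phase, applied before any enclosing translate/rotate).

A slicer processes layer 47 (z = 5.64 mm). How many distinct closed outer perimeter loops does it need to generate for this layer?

At z = 5.64 mm: the cube (footprint 10×26.5) is included at this height; the cone at (14, 4.5) is not intersected at this z (z outside [6, 16]); Merging all regions: only the 10×26.5 cube is present, so the union is just that shape — 1 connected region. The result has 1 disconnected region.

1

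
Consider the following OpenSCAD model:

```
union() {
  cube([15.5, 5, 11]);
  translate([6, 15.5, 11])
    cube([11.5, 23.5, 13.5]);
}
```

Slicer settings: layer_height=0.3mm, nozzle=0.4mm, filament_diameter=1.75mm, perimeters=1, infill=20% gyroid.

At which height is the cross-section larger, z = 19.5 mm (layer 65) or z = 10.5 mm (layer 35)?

layer 65 (z = 19.5 mm)

Layer 65 (z = 19.5): the cube is absent (z outside [0, 11]); the cube at (6, 15.5) is present — its section is the full 11.5×23.5 rectangle (area 270.25 mm²); Merging all regions: only the 11.5×23.5 cube at (6, 15.5) is present, so the union is just that shape — area = 270.25 mm². So its area = 270.25 mm². Layer 35 (z = 10.5): the 15.5×5 cube contributes its full rectangle (area 77.50 mm²); the cube at (6, 15.5) does not reach this height (z outside [11, 24.5]); Taking the union: only the 15.5×5 cube is present, so the union is just that shape — area = 77.50 mm². So its area = 77.50 mm². Layer 65 is larger (270.25 vs 77.50 mm²).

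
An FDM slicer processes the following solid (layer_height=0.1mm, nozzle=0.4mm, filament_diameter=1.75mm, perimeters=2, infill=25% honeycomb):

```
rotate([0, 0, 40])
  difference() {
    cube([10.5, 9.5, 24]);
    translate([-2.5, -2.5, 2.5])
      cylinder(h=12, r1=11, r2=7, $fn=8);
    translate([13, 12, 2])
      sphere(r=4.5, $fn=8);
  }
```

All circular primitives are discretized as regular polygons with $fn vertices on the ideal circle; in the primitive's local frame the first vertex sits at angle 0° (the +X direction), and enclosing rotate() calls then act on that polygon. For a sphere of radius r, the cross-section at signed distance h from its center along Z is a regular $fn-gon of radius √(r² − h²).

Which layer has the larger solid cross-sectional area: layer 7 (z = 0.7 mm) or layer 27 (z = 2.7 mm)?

layer 7 (z = 0.7 mm)

Layer 7 (z = 0.7): the 10.5×9.5 cube contributes its full rectangle (area 99.75 mm²); the cone at (-2.5, -2.5) is not intersected at this z (z outside [2.5, 14.5]); the r=4.5 sphere at (13, 12) contributes a regular 8-gon of circumradius √(4.5²−1.3²) = 4.308 (area = (8/2)·4.308²·sin(360°/8) = 52.50 mm²); Subtracting the remaining from the first: starting from the 10.5×9.5 cube (99.75 mm²), the r=4.5 sphere at (13, 12) partially overlaps it — only the 0.42 mm² overlap (of its 52.50 mm²) is removed, clipping the outline — area = 99.33 mm²; (whole slice rotated 40° about Z — lengths, areas and connectivity unchanged). So its area = 99.33 mm². Layer 27 (z = 2.7): the 10.5×9.5 cube contributes its full rectangle (area 99.75 mm²); the cone at (-2.5, -2.5) contributes a regular 8-gon of circumradius 10.933 (interpolated between r1=11 and r2=7 at t=0.017) (area = (8/2)·10.933²·sin(360°/8) = 338.10 mm²); the r=4.5 sphere at (13, 12) slices to a regular 8-gon of circumradius 4.445 (√(r²−h²) with h=0.7 from center) (area = (8/2)·4.445²·sin(360°/8) = 55.89 mm²); Taking the first minus the rest: starting from the 10.5×9.5 cube (99.75 mm²), the cone at (-2.5, -2.5) partially overlaps it — only the 38.70 mm² overlap (of its 338.10 mm²) is removed, clipping the outline; the r=4.5 sphere at (13, 12) partially overlaps it — only the 0.59 mm² overlap (of its 55.89 mm²) is removed, clipping the outline — area = 60.47 mm²; (whole slice rotated 40° about Z — lengths, areas and connectivity unchanged). So its area = 60.47 mm². Layer 7 is larger (99.33 vs 60.47 mm²).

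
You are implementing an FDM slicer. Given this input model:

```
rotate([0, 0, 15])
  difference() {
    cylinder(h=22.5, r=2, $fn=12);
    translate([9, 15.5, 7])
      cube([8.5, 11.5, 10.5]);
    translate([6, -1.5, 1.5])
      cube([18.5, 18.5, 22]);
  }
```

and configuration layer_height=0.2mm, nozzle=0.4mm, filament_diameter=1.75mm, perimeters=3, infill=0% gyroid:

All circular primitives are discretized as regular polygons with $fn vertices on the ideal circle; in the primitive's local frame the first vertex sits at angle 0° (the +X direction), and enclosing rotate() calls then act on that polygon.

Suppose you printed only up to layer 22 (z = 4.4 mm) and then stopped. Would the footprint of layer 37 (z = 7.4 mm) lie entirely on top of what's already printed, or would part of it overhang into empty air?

Compare the two slices. At z = 4.4: the r=2 cylinder contributes a regular 12-gon of circumradius 2 (area = (12/2)·2.000²·sin(360°/12) = 12.00 mm²); the cube at (9, 15.5) does not reach this height (z outside [7, 17.5]); the cube at (6, -1.5) is present — its section is the full 18.5×18.5 rectangle (area 342.25 mm²); Taking the first minus the rest: starting from the r=2 cylinder (12.00 mm²), the 18.5×18.5 cube at (6, -1.5) misses the remaining region (no effect) — area = 12.00 mm²; (whole slice rotated 15° about Z — lengths, areas and connectivity unchanged). At z = 7.4: the r=2 cylinder gives a regular 12-gon of circumradius 2 (constant along its height) (area = (12/2)·2.000²·sin(360°/12) = 12.00 mm²); the 8.5×11.5 cube at (9, 15.5) contributes its full rectangle (area 97.75 mm²); the 18.5×18.5 cube at (6, -1.5) contributes its full rectangle (area 342.25 mm²); After the difference (first − rest): starting from the r=2 cylinder (12.00 mm²), the 8.5×11.5 cube at (9, 15.5) misses the remaining region (no effect); the 18.5×18.5 cube at (6, -1.5) misses the remaining region (no effect) — area = 12.00 mm²; (whole slice rotated 15° about Z — lengths, areas and connectivity unchanged). Checking containment: the cross-section at z = 7.4 is a subset of the cross-section at z = 4.4.

entirely on top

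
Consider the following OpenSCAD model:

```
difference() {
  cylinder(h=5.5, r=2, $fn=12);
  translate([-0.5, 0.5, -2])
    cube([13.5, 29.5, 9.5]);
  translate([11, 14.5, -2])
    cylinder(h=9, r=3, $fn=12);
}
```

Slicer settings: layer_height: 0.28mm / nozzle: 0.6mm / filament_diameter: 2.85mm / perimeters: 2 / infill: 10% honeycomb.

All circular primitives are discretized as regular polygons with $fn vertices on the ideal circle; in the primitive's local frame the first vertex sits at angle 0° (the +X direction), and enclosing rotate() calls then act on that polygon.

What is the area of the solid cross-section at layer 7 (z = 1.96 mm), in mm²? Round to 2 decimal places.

9.25 mm²

At z = 1.96 mm: the r=2 cylinder gives a regular 12-gon of circumradius 2 (constant along its height) (area = (12/2)·2.000²·sin(360°/12) = 12.00 mm²); the 13.5×29.5 cube at (-0.5, 0.5) contributes its full rectangle (area 398.25 mm²); the r=3 cylinder at (11, 14.5) gives a regular 12-gon of circumradius 3 (constant along its height) (area = (12/2)·3.000²·sin(360°/12) = 27.00 mm²); Taking the first minus the rest: starting from the r=2 cylinder (12.00 mm²), the 13.5×29.5 cube at (-0.5, 0.5) partially overlaps it — only the 2.75 mm² overlap (of its 398.25 mm²) is removed, clipping the outline; the r=3 cylinder at (11, 14.5) misses the remaining region (no effect) — area = 9.25 mm². Overall, the cross-section is a single solid region. Net area = 9.25 mm².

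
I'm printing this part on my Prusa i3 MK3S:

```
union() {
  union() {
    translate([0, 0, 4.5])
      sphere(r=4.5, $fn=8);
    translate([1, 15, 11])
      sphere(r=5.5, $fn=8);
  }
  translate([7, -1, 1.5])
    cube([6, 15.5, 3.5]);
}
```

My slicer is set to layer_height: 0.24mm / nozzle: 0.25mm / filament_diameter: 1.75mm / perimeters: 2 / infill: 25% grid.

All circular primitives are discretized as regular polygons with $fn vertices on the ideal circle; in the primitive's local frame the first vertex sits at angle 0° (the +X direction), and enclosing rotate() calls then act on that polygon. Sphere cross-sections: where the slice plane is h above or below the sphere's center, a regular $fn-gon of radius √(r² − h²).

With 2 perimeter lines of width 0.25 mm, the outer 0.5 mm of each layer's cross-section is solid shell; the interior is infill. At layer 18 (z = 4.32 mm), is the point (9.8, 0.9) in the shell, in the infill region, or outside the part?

At z = 4.32 mm: the r=4.5 sphere slices to a regular 8-gon of circumradius 4.496 (√(r²−h²) with h=0.18 from center); the sphere at (1, 15) does not reach this height (|z−center|=6.680 > r=5.5); Combining (union): only the r=4.5 sphere is present, so the union is just that shape — 1 connected region; the cube at (7, -1) (footprint 6×15.5) is included at this height; Merging all regions: the 2 present regions are separate (no shared area or edge), so areas and boundary lengths simply add and each stays a separate island — 2 connected regions. Overall, the cross-section has 2 separate islands. The nearest boundary edge runs (13.00, -1.00)→(7.00, -1.00); distance from the point to it = 1.90 mm. (Shell/infill is judged within the island containing the point — the largest one.) The point is inside the cross-section and 1.90 mm from the nearest boundary — more than the 0.5 mm shell width (2 × 0.25), so it's in the infill interior.

infill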